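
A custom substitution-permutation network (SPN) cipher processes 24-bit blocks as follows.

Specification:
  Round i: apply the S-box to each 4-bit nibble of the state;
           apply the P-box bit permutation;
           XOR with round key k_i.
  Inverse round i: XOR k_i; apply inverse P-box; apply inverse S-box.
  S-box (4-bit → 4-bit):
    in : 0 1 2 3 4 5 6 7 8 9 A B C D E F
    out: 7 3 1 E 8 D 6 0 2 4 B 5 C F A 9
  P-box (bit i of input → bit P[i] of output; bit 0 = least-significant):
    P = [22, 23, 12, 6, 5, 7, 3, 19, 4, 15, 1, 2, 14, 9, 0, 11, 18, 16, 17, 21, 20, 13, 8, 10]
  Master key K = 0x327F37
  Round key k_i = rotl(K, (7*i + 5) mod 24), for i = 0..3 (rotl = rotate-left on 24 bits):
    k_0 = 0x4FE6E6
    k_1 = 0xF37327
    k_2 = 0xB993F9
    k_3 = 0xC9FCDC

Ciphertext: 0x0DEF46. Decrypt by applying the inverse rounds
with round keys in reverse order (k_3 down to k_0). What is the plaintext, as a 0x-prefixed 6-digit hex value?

s_0 = ciphertext = 0x0DEF46
s_1 = InvRound(s_0, k_3) = 0x928B60
s_2 = InvRound(s_1, k_2) = 0x73C239
s_3 = InvRound(s_2, k_1) = 0x677D96
s_4 = InvRound(s_3, k_0) = 0x94E1FC

0x94E1FC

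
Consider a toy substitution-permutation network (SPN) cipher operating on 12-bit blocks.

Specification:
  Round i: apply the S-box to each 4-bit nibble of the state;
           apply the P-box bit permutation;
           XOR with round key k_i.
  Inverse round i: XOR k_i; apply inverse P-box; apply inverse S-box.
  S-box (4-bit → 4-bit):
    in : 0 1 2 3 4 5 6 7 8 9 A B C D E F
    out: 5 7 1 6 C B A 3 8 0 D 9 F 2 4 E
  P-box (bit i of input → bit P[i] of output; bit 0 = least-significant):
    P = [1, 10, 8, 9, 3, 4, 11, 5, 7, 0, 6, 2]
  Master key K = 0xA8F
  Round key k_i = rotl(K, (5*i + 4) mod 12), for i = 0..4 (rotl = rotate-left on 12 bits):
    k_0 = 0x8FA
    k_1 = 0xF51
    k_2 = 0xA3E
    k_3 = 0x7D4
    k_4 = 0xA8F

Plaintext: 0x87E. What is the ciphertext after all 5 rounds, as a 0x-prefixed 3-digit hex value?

s_0 = plaintext = 0x87E
s_1 = Round(s_0, k_0) = 0x9E6
s_2 = Round(s_1, k_1) = 0x151
s_3 = Round(s_2, k_2) = 0xFC5
s_4 = Round(s_3, k_3) = 0x9AB
s_5 = Round(s_4, k_4) = 0x0A5

0x0A5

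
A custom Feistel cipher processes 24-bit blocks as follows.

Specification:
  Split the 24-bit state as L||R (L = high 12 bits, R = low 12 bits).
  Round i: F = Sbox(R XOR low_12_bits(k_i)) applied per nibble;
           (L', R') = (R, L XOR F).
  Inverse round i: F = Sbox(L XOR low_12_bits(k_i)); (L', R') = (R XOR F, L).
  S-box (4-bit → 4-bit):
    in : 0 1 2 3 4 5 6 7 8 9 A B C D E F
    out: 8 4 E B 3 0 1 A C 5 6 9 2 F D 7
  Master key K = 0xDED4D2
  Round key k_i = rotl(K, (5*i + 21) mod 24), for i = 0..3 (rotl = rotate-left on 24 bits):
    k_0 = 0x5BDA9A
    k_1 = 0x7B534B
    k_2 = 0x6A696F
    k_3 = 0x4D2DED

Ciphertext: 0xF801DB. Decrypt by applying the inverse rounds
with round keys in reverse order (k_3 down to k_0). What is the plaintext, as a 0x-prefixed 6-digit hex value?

s_0 = ciphertext = 0xF801DB
s_1 = InvRound(s_0, k_3) = 0xFC4F80
s_2 = InvRound(s_1, k_2) = 0xEE9FC4
s_3 = InvRound(s_2, k_1) = 0x0AAEE9
s_4 = InvRound(s_3, k_0) = 0x8510AA

0x8510AA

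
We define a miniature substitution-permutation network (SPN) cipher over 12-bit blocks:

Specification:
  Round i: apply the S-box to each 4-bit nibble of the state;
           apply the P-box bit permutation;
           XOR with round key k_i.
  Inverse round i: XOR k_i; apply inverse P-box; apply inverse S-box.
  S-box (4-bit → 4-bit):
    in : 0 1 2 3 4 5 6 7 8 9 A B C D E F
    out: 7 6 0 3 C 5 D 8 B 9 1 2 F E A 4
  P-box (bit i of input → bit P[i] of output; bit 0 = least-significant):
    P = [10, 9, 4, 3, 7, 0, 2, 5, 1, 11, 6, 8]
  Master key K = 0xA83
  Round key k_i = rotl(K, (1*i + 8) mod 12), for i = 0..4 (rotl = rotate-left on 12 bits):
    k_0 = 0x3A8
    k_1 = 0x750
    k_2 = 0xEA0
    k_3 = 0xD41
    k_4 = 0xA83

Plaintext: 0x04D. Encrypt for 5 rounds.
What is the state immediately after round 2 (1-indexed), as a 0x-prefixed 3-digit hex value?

s_0 = plaintext = 0x04D
s_1 = Round(s_0, k_0) = 0x9D6
s_2 = Round(s_1, k_1) = 0x26F
s_3 = Round(s_2, k_2) = 0xE14
s_4 = Round(s_3, k_3) = 0x45C
s_5 = Round(s_4, k_4) = 0xD5F

0x26F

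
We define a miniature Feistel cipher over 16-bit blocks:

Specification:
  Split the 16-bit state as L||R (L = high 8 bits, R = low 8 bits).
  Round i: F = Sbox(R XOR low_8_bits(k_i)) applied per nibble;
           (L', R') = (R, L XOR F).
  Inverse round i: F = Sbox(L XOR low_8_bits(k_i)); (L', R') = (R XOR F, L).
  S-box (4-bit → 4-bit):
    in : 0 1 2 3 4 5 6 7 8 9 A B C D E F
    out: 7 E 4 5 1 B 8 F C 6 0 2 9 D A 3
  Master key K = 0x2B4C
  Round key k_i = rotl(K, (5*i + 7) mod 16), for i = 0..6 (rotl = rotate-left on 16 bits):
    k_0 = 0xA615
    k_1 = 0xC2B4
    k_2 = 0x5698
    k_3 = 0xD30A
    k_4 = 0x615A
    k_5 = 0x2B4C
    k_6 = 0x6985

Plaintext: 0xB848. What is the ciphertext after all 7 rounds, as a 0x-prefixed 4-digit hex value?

s_0 = plaintext = 0xB848
s_1 = Round(s_0, k_0) = 0x4805
s_2 = Round(s_1, k_1) = 0x0566
s_3 = Round(s_2, k_2) = 0x663F
s_4 = Round(s_3, k_3) = 0x3F3D
s_5 = Round(s_4, k_4) = 0x3DB0
s_6 = Round(s_5, k_5) = 0xB004
s_7 = Round(s_6, k_6) = 0x047E

0x047E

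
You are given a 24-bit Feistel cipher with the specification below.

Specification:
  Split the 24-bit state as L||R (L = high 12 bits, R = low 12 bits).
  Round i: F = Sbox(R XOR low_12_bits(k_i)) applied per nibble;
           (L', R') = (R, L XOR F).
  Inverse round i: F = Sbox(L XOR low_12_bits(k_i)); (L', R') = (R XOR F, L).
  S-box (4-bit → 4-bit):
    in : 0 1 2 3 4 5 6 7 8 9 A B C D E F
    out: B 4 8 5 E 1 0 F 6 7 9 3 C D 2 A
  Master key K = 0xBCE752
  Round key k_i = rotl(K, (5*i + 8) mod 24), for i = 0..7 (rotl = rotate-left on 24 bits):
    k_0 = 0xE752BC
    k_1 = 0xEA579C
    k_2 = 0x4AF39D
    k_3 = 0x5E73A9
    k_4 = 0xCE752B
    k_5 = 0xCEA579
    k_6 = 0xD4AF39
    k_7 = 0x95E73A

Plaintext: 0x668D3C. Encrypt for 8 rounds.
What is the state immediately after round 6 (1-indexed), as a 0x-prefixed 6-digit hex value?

s_0 = plaintext = 0x668D3C
s_1 = Round(s_0, k_0) = 0xD3CC03
s_2 = Round(s_1, k_1) = 0xC03E46
s_3 = Round(s_2, k_2) = 0xE461D0
s_4 = Round(s_3, k_3) = 0x1D06B1
s_5 = Round(s_4, k_4) = 0x6B14A9
s_6 = Round(s_5, k_5) = 0x4A926A
s_7 = Round(s_6, k_6) = 0x26A9BC
s_8 = Round(s_7, k_7) = 0x9BC00A

0x4A926A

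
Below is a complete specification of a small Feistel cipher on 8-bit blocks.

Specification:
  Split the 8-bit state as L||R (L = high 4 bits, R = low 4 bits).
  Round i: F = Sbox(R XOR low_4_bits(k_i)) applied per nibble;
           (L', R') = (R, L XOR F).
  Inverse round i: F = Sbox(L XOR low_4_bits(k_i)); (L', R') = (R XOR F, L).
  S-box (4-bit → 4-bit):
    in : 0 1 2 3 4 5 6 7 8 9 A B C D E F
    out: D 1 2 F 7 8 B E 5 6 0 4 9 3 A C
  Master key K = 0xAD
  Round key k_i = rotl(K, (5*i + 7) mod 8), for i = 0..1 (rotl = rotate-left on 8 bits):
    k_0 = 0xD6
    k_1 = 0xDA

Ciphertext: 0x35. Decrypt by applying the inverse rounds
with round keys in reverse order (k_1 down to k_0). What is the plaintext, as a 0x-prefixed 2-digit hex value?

s_0 = ciphertext = 0x35
s_1 = InvRound(s_0, k_1) = 0x33
s_2 = InvRound(s_1, k_0) = 0xB3

0xB3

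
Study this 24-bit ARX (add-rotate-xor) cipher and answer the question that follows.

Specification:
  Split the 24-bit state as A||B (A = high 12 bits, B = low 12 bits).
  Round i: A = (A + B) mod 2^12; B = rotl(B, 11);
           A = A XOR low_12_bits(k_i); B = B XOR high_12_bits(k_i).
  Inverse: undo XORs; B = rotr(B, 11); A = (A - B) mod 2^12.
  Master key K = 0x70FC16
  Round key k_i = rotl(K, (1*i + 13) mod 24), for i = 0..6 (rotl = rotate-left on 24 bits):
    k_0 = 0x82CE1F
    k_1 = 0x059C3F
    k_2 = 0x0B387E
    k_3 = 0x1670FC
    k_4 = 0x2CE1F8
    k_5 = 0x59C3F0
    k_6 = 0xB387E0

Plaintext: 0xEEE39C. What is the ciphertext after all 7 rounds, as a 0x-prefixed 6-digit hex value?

s_0 = plaintext = 0xEEE39C
s_1 = Round(s_0, k_0) = 0xC959E2
s_2 = Round(s_1, k_1) = 0xA484A8
s_3 = Round(s_2, k_2) = 0x68E2E7
s_4 = Round(s_3, k_3) = 0x989814
s_5 = Round(s_4, k_4) = 0x0656C4
s_6 = Round(s_5, k_5) = 0x4D96FE
s_7 = Round(s_6, k_6) = 0xC37847

0xC37847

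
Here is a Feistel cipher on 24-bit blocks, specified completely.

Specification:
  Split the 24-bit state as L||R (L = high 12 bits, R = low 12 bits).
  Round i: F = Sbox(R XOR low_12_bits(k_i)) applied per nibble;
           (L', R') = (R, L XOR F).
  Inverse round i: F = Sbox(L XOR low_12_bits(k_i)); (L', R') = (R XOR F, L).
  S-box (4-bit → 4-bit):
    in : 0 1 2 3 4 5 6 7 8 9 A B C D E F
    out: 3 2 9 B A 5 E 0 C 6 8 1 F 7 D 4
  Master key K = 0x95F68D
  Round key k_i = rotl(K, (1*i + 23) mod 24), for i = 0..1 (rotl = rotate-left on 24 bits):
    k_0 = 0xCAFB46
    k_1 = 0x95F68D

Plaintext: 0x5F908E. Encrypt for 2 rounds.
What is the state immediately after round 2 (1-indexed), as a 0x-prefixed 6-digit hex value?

0x405942

s_0 = plaintext = 0x5F908E
s_1 = Round(s_0, k_0) = 0x08E405
s_2 = Round(s_1, k_1) = 0x405942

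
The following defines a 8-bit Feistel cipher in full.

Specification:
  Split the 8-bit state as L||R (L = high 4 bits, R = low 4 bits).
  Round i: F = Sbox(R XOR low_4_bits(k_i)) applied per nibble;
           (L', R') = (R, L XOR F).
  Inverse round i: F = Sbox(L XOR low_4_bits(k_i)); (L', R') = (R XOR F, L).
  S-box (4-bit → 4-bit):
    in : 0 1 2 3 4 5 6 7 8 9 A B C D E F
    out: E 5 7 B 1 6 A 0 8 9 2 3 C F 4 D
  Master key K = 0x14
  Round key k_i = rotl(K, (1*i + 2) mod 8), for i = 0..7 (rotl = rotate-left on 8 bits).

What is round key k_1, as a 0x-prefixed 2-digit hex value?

0xA0

K = 0x14
k_0 = rotl(K, (1*0+2) mod 8) = rotl(K, 2) = 0x50
k_1 = rotl(K, (1*1+2) mod 8) = rotl(K, 3) = 0xA0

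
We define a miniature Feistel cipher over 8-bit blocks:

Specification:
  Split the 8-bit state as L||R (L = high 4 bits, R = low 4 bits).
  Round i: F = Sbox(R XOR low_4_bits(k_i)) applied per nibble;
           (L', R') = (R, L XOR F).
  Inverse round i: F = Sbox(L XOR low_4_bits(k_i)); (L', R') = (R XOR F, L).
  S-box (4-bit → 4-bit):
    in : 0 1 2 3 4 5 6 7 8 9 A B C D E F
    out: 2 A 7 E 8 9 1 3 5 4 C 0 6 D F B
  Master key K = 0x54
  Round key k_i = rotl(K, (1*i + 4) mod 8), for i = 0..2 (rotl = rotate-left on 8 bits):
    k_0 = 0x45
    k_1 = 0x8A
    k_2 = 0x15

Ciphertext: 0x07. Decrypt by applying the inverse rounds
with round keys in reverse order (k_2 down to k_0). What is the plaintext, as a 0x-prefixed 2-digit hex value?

s_0 = ciphertext = 0x07
s_1 = InvRound(s_0, k_2) = 0xE0
s_2 = InvRound(s_1, k_1) = 0x8E
s_3 = InvRound(s_2, k_0) = 0x38

0x38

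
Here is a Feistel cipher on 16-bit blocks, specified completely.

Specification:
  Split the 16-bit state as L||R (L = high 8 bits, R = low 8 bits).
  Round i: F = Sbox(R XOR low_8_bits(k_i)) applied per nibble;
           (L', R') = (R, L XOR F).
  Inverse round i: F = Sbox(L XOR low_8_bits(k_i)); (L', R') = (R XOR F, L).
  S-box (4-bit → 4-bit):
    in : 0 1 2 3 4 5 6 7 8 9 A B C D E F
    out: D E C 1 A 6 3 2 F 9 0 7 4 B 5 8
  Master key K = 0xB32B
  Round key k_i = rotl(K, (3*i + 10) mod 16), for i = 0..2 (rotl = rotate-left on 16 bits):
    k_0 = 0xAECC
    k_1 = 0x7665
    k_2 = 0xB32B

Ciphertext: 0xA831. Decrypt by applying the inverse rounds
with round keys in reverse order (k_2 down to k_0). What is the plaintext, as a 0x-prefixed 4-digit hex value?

0xFCAE

s_0 = ciphertext = 0xA831
s_1 = InvRound(s_0, k_2) = 0xC0A8
s_2 = InvRound(s_1, k_1) = 0xAEC0
s_3 = InvRound(s_2, k_0) = 0xFCAE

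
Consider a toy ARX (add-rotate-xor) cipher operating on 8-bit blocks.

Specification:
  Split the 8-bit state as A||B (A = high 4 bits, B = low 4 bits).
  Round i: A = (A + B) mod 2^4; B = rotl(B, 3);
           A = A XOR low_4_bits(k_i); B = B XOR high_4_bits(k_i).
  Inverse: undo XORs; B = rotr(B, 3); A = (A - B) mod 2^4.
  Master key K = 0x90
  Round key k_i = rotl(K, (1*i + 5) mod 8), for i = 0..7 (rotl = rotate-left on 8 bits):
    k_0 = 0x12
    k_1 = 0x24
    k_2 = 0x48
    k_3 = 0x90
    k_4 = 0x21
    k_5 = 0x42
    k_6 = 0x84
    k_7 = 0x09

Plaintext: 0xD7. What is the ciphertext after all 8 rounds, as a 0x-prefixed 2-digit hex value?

s_0 = plaintext = 0xD7
s_1 = Round(s_0, k_0) = 0x6A
s_2 = Round(s_1, k_1) = 0x47
s_3 = Round(s_2, k_2) = 0x3F
s_4 = Round(s_3, k_3) = 0x26
s_5 = Round(s_4, k_4) = 0x91
s_6 = Round(s_5, k_5) = 0x8C
s_7 = Round(s_6, k_6) = 0x0E
s_8 = Round(s_7, k_7) = 0x77

0x77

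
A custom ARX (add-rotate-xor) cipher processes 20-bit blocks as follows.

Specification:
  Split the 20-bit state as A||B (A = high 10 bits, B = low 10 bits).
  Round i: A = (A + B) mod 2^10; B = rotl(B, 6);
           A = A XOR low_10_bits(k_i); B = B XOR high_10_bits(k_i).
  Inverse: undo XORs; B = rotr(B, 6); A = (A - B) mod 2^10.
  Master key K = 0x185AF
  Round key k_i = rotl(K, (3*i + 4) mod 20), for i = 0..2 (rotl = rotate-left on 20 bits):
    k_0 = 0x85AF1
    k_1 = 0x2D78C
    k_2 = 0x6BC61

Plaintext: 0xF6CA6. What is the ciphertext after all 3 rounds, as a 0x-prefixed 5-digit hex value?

0x5B697

s_0 = plaintext = 0xF6CA6
s_1 = Round(s_0, k_0) = 0x9C39C
s_2 = Round(s_1, k_1) = 0x6038C
s_3 = Round(s_2, k_2) = 0x5B697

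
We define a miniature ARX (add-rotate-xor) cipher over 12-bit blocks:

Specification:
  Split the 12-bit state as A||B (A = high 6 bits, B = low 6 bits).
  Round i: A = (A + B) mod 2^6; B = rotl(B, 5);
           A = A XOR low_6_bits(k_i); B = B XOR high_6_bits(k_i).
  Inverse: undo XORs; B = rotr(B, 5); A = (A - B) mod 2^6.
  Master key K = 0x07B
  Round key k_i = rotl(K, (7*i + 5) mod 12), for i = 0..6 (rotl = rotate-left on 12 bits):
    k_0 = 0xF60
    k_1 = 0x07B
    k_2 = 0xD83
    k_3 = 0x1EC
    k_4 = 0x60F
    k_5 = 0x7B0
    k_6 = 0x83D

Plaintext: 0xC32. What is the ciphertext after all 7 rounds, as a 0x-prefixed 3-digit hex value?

0x82C

s_0 = plaintext = 0xC32
s_1 = Round(s_0, k_0) = 0x0A4
s_2 = Round(s_1, k_1) = 0x753
s_3 = Round(s_2, k_2) = 0xCDF
s_4 = Round(s_3, k_3) = 0xFA8
s_5 = Round(s_4, k_4) = 0xA4C
s_6 = Round(s_5, k_5) = 0x158
s_7 = Round(s_6, k_6) = 0x82C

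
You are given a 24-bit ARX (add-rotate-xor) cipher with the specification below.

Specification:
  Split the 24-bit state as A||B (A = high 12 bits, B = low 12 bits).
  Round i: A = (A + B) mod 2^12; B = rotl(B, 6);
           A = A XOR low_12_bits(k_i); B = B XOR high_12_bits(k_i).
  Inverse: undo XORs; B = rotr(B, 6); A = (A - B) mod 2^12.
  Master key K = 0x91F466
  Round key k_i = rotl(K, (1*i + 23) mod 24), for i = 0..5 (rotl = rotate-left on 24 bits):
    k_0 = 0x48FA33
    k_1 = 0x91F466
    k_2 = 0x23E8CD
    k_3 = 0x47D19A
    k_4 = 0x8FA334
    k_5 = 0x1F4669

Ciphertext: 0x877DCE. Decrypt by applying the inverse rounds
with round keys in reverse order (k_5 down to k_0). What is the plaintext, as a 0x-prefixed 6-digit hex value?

0x4143A1

s_0 = ciphertext = 0x877DCE
s_1 = InvRound(s_0, k_5) = 0xF6EEB0
s_2 = InvRound(s_1, k_4) = 0x9C1299
s_3 = InvRound(s_2, k_3) = 0xF4091B
s_4 = InvRound(s_3, k_2) = 0xE2196C
s_5 = InvRound(s_4, k_1) = 0xD86CC1
s_6 = InvRound(s_5, k_0) = 0x4143A1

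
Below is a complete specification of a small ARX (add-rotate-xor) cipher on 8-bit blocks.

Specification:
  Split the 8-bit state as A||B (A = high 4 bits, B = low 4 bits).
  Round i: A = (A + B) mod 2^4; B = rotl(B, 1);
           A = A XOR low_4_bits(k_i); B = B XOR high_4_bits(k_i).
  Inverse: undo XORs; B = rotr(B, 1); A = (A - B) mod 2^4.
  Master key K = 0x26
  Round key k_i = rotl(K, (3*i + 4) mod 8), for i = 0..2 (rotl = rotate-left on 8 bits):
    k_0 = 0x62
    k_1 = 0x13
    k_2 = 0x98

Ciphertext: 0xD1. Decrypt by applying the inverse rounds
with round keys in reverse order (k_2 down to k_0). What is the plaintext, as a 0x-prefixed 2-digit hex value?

s_0 = ciphertext = 0xD1
s_1 = InvRound(s_0, k_2) = 0x14
s_2 = InvRound(s_1, k_1) = 0x8A
s_3 = InvRound(s_2, k_0) = 0x46

0x46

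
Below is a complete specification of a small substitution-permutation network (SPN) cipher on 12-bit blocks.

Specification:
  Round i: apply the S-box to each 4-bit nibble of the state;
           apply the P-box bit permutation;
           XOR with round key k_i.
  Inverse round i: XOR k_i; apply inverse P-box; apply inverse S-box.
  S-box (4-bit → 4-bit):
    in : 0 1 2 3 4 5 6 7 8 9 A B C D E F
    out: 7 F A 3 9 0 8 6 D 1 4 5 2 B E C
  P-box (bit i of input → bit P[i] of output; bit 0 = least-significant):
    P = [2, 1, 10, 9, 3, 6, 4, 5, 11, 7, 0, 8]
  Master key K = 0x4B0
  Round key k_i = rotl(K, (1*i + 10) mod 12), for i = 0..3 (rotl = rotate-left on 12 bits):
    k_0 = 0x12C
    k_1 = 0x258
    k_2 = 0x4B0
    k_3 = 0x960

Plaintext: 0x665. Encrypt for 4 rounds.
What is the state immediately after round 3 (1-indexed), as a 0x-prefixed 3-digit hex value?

0x48F

s_0 = plaintext = 0x665
s_1 = Round(s_0, k_0) = 0x00C
s_2 = Round(s_1, k_1) = 0xA83
s_3 = Round(s_2, k_2) = 0x48F
s_4 = Round(s_3, k_3) = 0x658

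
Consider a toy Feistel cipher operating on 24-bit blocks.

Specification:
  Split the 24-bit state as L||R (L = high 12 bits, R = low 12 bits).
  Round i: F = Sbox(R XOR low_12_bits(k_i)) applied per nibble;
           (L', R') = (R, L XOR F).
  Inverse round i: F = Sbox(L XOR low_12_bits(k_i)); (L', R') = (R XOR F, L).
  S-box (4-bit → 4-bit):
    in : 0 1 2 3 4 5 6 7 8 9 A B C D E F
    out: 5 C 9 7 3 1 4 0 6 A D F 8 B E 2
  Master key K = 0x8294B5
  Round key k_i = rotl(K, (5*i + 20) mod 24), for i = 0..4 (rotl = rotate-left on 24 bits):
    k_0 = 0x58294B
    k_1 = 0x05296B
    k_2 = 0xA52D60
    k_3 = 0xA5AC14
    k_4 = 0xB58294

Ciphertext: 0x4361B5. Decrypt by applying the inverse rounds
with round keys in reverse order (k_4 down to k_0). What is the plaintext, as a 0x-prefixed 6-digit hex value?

s_0 = ciphertext = 0x4361B5
s_1 = InvRound(s_0, k_4) = 0x56C436
s_2 = InvRound(s_1, k_3) = 0xE3056C
s_3 = InvRound(s_2, k_2) = 0x279E30
s_4 = InvRound(s_3, k_1) = 0x1F9279
s_5 = InvRound(s_4, k_0) = 0x4801F9

0x4801F9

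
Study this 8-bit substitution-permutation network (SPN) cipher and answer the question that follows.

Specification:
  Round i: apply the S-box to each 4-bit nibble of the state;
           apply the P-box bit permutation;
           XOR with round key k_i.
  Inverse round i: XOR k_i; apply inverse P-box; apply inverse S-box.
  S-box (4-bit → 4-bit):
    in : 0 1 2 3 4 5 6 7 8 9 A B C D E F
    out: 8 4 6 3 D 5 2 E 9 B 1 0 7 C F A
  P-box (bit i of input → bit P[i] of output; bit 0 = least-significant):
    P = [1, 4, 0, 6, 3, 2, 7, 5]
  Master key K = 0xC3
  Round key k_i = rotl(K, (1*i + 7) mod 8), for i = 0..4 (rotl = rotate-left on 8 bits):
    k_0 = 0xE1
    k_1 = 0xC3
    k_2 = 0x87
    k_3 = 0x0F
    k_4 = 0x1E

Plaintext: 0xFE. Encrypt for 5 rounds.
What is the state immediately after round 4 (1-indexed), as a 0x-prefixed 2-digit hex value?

s_0 = plaintext = 0xFE
s_1 = Round(s_0, k_0) = 0x96
s_2 = Round(s_1, k_1) = 0xFF
s_3 = Round(s_2, k_2) = 0xF3
s_4 = Round(s_3, k_3) = 0x39
s_5 = Round(s_4, k_4) = 0x40

0x39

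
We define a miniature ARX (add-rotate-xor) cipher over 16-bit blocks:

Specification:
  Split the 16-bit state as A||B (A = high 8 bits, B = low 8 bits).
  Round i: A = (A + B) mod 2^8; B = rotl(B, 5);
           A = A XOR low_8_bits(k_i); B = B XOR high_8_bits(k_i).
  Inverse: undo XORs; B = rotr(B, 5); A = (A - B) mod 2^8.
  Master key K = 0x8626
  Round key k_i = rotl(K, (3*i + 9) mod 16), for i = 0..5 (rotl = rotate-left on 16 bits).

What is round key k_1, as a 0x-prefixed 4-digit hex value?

0x6862

K = 0x8626
k_0 = rotl(K, (3*0+9) mod 16) = rotl(K, 9) = 0x4D0C
k_1 = rotl(K, (3*1+9) mod 16) = rotl(K, 12) = 0x6862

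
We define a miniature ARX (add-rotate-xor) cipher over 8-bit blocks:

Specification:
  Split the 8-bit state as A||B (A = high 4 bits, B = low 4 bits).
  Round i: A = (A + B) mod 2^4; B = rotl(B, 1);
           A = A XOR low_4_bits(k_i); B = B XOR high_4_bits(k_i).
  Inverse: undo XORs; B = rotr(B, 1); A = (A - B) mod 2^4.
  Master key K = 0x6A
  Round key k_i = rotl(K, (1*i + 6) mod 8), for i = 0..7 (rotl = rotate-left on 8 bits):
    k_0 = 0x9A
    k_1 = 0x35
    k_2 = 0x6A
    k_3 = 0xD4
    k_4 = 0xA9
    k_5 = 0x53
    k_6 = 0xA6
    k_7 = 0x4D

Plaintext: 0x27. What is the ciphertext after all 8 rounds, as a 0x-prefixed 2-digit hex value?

s_0 = plaintext = 0x27
s_1 = Round(s_0, k_0) = 0x37
s_2 = Round(s_1, k_1) = 0xFD
s_3 = Round(s_2, k_2) = 0x6D
s_4 = Round(s_3, k_3) = 0x76
s_5 = Round(s_4, k_4) = 0x46
s_6 = Round(s_5, k_5) = 0x99
s_7 = Round(s_6, k_6) = 0x49
s_8 = Round(s_7, k_7) = 0x07

0x07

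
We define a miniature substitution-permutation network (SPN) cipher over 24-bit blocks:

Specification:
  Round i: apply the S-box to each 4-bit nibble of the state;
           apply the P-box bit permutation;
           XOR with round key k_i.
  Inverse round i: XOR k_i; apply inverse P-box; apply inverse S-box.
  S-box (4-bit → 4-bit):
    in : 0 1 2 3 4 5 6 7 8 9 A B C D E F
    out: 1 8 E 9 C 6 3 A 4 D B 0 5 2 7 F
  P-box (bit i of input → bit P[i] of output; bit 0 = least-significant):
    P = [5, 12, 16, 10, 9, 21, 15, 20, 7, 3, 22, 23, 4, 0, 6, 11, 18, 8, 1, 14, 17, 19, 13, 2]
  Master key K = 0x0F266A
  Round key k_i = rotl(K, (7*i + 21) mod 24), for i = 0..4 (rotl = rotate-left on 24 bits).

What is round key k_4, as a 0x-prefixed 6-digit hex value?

K = 0x0F266A
k_0 = rotl(K, (7*0+21) mod 24) = rotl(K, 21) = 0x41E4CD
k_1 = rotl(K, (7*1+21) mod 24) = rotl(K, 4) = 0xF266A0
k_2 = rotl(K, (7*2+21) mod 24) = rotl(K, 11) = 0x335079
k_3 = rotl(K, (7*3+21) mod 24) = rotl(K, 18) = 0xA83C99
k_4 = rotl(K, (7*4+21) mod 24) = rotl(K, 1) = 0x1E4CD4

0x1E4CD4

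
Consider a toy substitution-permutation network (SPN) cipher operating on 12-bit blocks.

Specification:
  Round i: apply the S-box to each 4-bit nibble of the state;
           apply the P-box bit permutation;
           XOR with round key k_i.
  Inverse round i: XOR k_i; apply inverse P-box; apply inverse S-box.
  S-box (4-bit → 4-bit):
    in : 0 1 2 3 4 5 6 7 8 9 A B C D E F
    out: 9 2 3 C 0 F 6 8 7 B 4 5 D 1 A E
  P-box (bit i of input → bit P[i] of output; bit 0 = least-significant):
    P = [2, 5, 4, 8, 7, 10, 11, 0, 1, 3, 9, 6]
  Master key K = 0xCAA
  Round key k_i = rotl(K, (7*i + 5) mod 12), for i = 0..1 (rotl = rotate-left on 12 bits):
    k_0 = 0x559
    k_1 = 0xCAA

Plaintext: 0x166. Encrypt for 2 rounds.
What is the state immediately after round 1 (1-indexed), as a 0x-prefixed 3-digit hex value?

s_0 = plaintext = 0x166
s_1 = Round(s_0, k_0) = 0x961
s_2 = Round(s_1, k_1) = 0x0C0

0x961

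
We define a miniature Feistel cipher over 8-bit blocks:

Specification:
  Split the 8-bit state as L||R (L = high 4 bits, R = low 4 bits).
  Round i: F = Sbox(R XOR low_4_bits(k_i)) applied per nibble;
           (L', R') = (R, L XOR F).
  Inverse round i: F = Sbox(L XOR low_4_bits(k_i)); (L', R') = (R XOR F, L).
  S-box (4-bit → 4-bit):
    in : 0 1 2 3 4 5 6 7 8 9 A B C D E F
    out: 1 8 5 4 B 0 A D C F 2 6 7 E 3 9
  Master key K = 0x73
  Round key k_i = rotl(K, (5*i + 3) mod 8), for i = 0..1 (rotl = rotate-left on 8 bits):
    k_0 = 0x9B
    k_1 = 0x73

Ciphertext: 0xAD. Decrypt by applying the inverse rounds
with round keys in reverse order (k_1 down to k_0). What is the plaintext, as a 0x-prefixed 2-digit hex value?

0x52

s_0 = ciphertext = 0xAD
s_1 = InvRound(s_0, k_1) = 0x2A
s_2 = InvRound(s_1, k_0) = 0x52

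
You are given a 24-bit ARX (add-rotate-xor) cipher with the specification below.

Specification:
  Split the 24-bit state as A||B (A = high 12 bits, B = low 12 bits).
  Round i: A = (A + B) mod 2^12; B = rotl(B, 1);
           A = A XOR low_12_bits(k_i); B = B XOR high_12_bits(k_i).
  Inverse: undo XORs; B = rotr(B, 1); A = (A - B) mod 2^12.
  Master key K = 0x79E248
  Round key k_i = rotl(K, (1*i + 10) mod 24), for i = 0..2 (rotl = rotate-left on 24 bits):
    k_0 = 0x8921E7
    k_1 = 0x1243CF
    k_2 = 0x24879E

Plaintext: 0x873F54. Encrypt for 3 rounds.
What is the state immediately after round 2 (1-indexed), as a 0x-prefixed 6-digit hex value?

s_0 = plaintext = 0x873F54
s_1 = Round(s_0, k_0) = 0x62063B
s_2 = Round(s_1, k_1) = 0xF94D52
s_3 = Round(s_2, k_2) = 0xB788ED

0xF94D52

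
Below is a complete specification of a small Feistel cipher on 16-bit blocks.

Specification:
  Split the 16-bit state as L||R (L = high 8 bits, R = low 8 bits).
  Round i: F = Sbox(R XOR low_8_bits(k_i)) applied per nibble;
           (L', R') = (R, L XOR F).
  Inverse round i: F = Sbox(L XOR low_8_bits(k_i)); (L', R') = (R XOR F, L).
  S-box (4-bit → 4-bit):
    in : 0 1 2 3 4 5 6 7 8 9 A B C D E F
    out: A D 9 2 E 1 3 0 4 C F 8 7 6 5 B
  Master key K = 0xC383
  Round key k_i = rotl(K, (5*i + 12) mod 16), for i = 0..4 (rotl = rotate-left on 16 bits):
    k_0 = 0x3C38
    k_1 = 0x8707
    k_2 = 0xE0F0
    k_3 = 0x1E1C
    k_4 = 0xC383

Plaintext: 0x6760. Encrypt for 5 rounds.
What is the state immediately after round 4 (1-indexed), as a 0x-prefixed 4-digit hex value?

s_0 = plaintext = 0x6760
s_1 = Round(s_0, k_0) = 0x6073
s_2 = Round(s_1, k_1) = 0x736E
s_3 = Round(s_2, k_2) = 0x6EB6
s_4 = Round(s_3, k_3) = 0xB691
s_5 = Round(s_4, k_4) = 0x916F

0xB691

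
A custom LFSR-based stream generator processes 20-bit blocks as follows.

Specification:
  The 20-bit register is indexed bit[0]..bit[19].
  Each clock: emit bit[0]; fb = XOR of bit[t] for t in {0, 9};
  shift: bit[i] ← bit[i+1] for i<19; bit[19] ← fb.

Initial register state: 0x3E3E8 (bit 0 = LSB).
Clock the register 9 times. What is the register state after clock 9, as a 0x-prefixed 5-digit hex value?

0x0C9F1

reg_0 = 0x3E3E8
clock 1: out=0, reg = 0x9F1F4
clock 2: out=0, reg = 0x4F8FA
clock 3: out=0, reg = 0x27C7D
clock 4: out=1, reg = 0x93E3E
clock 5: out=0, reg = 0xC9F1F
clock 6: out=1, reg = 0x64F8F
clock 7: out=1, reg = 0x327C7
clock 8: out=1, reg = 0x193E3
clock 9: out=1, reg = 0x0C9F1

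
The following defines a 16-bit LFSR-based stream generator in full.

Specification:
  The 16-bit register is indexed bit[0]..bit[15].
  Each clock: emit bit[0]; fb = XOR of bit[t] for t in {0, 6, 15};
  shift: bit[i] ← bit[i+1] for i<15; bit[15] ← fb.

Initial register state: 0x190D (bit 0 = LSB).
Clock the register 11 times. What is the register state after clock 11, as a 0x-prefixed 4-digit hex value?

0x64E3

reg_0 = 0x190D
clock 1: out=1, reg = 0x8C86
clock 2: out=0, reg = 0xC643
clock 3: out=1, reg = 0xE321
clock 4: out=1, reg = 0x7190
clock 5: out=0, reg = 0x38C8
clock 6: out=0, reg = 0x9C64
clock 7: out=0, reg = 0x4E32
clock 8: out=0, reg = 0x2719
clock 9: out=1, reg = 0x938C
clock 10: out=0, reg = 0xC9C6
clock 11: out=0, reg = 0x64E3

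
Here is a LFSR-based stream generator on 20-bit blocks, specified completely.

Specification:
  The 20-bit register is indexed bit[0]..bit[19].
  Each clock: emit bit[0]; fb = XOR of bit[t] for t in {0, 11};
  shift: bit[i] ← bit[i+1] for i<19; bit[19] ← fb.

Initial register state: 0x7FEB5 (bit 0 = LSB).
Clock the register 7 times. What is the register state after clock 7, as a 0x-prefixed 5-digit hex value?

reg_0 = 0x7FEB5
clock 1: out=1, reg = 0x3FF5A
clock 2: out=0, reg = 0x9FFAD
clock 3: out=1, reg = 0x4FFD6
clock 4: out=0, reg = 0xA7FEB
clock 5: out=1, reg = 0x53FF5
clock 6: out=1, reg = 0x29FFA
clock 7: out=0, reg = 0x94FFD

0x94FFD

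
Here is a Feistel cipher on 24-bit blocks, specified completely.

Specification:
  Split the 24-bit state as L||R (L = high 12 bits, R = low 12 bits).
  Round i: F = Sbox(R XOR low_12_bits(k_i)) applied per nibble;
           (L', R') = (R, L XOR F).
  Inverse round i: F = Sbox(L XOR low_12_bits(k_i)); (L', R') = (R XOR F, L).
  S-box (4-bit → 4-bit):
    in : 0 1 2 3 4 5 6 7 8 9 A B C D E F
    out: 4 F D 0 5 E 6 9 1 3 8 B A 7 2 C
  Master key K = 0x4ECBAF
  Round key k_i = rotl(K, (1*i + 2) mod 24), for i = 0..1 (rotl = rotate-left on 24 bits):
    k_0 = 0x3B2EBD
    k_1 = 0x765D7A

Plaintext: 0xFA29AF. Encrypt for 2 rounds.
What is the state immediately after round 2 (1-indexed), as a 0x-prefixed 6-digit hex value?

s_0 = plaintext = 0xFA29AF
s_1 = Round(s_0, k_0) = 0x9AF65F
s_2 = Round(s_1, k_1) = 0x65F271

0x65F271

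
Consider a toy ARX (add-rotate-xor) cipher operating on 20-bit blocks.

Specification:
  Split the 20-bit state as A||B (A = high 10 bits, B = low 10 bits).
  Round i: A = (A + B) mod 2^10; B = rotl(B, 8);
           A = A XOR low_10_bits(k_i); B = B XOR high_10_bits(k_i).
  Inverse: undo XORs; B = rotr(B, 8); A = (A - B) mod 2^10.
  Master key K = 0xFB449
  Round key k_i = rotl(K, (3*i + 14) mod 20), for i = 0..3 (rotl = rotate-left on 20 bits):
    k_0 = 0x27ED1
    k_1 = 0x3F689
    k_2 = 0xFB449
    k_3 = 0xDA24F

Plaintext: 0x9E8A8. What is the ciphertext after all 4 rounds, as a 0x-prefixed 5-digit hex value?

0xC7A8E

s_0 = plaintext = 0x9E8A8
s_1 = Round(s_0, k_0) = 0x7CCB5
s_2 = Round(s_1, k_1) = 0x085D0
s_3 = Round(s_2, k_2) = 0x6E399
s_4 = Round(s_3, k_3) = 0xC7A8E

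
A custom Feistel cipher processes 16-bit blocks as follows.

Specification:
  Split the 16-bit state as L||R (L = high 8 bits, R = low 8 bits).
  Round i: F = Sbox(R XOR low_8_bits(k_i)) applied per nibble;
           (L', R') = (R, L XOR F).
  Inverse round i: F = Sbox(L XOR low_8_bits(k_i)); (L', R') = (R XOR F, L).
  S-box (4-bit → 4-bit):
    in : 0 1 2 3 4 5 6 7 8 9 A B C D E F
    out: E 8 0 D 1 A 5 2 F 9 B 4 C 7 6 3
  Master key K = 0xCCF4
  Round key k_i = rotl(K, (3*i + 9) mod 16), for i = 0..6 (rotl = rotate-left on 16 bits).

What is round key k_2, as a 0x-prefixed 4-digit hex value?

K = 0xCCF4
k_0 = rotl(K, (3*0+9) mod 16) = rotl(K, 9) = 0xE999
k_1 = rotl(K, (3*1+9) mod 16) = rotl(K, 12) = 0x4CCF
k_2 = rotl(K, (3*2+9) mod 16) = rotl(K, 15) = 0x667A

0x667A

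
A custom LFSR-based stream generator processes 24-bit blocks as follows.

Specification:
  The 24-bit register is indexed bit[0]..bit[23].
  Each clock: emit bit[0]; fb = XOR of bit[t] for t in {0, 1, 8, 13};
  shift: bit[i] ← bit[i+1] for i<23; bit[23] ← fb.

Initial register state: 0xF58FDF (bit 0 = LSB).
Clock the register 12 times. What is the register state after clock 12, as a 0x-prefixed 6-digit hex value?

reg_0 = 0xF58FDF
clock 1: out=1, reg = 0xFAC7EF
clock 2: out=1, reg = 0xFD63F7
clock 3: out=1, reg = 0x7EB1FB
clock 4: out=1, reg = 0x3F58FD
clock 5: out=1, reg = 0x9FAC7E
clock 6: out=0, reg = 0x4FD63F
clock 7: out=1, reg = 0x27EB1F
clock 8: out=1, reg = 0x13F58F
clock 9: out=1, reg = 0x09FAC7
clock 10: out=1, reg = 0x84FD63
clock 11: out=1, reg = 0x427EB1
clock 12: out=1, reg = 0x213F58

0x213F58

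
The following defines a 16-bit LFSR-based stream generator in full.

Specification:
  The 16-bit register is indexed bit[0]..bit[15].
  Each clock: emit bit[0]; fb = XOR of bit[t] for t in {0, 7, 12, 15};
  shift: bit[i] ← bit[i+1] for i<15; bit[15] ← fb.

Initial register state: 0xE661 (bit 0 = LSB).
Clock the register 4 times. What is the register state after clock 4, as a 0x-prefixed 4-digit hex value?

reg_0 = 0xE661
clock 1: out=1, reg = 0x7330
clock 2: out=0, reg = 0xB998
clock 3: out=0, reg = 0xDCCC
clock 4: out=0, reg = 0xEE66

0xEE66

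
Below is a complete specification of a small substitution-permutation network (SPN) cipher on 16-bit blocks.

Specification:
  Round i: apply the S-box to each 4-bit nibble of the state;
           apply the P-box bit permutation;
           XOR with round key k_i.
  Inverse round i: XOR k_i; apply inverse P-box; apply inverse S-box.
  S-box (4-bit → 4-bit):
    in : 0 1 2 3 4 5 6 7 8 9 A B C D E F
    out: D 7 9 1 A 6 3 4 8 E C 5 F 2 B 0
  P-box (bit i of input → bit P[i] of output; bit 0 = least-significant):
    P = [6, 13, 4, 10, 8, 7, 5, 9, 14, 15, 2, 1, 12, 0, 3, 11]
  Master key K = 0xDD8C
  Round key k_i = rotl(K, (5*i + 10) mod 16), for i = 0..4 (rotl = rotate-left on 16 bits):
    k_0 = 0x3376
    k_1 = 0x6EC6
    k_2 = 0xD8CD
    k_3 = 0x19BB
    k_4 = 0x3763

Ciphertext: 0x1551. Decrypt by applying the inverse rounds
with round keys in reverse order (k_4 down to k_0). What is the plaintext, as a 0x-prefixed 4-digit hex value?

s_0 = ciphertext = 0x1551
s_1 = InvRound(s_0, k_4) = 0xF8A5
s_2 = InvRound(s_1, k_3) = 0x7C35
s_3 = InvRound(s_2, k_2) = 0x7D5C
s_4 = InvRound(s_3, k_1) = 0xB8E7
s_5 = InvRound(s_4, k_0) = 0x4DE7

0x4DE7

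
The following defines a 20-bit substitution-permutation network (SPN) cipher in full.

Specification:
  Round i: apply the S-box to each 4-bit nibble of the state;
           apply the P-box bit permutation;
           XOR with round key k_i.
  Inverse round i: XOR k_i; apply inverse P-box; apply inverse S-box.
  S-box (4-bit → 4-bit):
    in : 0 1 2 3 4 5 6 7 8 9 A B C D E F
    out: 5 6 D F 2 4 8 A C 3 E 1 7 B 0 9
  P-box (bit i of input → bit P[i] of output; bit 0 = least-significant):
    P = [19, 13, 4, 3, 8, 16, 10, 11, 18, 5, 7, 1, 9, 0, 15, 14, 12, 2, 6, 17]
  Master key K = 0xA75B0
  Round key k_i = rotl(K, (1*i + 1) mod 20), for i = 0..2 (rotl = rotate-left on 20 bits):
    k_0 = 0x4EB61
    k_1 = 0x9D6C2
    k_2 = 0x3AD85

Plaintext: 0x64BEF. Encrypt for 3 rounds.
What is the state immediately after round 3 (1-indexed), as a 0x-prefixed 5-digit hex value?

0x0FE84

s_0 = plaintext = 0x64BEF
s_1 = Round(s_0, k_0) = 0xAEB68
s_2 = Round(s_1, k_1) = 0xFDE9E
s_3 = Round(s_2, k_2) = 0x0FE84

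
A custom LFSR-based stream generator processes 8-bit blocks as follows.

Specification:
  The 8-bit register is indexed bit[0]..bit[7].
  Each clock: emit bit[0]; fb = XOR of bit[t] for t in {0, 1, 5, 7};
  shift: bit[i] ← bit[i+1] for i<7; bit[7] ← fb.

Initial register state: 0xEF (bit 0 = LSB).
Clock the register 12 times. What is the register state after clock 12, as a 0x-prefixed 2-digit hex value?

reg_0 = 0xEF
clock 1: out=1, reg = 0x77
clock 2: out=1, reg = 0xBB
clock 3: out=1, reg = 0x5D
clock 4: out=1, reg = 0xAE
clock 5: out=0, reg = 0xD7
clock 6: out=1, reg = 0xEB
clock 7: out=1, reg = 0x75
clock 8: out=1, reg = 0x3A
clock 9: out=0, reg = 0x1D
clock 10: out=1, reg = 0x8E
clock 11: out=0, reg = 0x47
clock 12: out=1, reg = 0x23

0x23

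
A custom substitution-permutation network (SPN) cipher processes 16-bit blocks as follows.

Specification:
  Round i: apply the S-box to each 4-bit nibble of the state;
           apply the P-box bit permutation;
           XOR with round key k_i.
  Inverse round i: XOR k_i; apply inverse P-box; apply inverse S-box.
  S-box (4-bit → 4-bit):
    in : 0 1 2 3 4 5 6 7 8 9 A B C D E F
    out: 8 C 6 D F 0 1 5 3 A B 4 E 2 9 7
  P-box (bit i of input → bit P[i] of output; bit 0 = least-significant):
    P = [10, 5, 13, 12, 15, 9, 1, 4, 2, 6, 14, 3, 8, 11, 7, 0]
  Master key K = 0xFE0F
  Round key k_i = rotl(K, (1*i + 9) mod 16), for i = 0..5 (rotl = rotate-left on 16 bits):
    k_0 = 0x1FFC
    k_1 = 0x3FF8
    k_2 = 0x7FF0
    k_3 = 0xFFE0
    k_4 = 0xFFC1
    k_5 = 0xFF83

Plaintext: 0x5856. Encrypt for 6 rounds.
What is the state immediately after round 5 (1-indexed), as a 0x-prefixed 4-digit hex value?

s_0 = plaintext = 0x5856
s_1 = Round(s_0, k_0) = 0x1BB8
s_2 = Round(s_1, k_1) = 0x7B5B
s_3 = Round(s_2, k_2) = 0x1E70
s_4 = Round(s_3, k_3) = 0x6F6F
s_5 = Round(s_4, k_4) = 0x1AA5
s_6 = Round(s_5, k_5) = 0x7D5E

0x1AA5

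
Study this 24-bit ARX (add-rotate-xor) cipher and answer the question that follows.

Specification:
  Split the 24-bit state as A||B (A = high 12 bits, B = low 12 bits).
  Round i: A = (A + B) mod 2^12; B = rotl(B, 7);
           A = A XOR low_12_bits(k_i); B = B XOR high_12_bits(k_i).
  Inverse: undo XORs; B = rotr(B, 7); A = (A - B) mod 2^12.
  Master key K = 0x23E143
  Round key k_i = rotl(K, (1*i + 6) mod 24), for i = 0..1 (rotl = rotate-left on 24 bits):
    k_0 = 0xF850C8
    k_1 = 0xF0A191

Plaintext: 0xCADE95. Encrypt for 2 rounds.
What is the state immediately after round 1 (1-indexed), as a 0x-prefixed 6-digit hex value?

0xB8A571

s_0 = plaintext = 0xCADE95
s_1 = Round(s_0, k_0) = 0xB8A571
s_2 = Round(s_1, k_1) = 0x16A7A1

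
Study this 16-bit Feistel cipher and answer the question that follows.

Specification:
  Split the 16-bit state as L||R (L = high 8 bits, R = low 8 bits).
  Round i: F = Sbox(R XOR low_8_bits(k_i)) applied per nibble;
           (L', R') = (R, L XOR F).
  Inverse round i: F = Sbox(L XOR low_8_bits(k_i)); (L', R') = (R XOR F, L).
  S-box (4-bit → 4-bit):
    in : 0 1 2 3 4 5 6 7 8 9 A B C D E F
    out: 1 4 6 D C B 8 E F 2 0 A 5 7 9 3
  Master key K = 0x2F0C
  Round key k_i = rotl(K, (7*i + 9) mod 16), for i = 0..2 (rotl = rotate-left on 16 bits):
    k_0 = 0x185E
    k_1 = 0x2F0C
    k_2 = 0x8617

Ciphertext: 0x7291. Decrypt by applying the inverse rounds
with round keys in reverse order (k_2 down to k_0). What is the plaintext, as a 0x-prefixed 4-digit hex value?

s_0 = ciphertext = 0x7291
s_1 = InvRound(s_0, k_2) = 0x1A72
s_2 = InvRound(s_1, k_1) = 0x3A1A
s_3 = InvRound(s_2, k_0) = 0x963A

0x963A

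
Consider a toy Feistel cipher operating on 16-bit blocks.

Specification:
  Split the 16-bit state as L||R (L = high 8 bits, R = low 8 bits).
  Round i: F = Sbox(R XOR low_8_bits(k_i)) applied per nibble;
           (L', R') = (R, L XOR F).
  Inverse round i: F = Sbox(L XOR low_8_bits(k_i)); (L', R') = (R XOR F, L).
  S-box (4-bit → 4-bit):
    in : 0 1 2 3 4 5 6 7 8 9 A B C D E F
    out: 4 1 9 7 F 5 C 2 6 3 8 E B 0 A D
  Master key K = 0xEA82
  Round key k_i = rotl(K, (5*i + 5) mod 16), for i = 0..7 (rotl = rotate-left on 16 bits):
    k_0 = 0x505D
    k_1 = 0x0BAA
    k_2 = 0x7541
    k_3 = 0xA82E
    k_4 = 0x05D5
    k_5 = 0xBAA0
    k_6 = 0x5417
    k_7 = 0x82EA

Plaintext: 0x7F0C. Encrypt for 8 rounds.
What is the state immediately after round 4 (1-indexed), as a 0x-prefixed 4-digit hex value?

s_0 = plaintext = 0x7F0C
s_1 = Round(s_0, k_0) = 0x0C2E
s_2 = Round(s_1, k_1) = 0x2E63
s_3 = Round(s_2, k_2) = 0x63B7
s_4 = Round(s_3, k_3) = 0xB750
s_5 = Round(s_4, k_4) = 0x50D2
s_6 = Round(s_5, k_5) = 0xD279
s_7 = Round(s_6, k_6) = 0x7918
s_8 = Round(s_7, k_7) = 0x18A0

0xB750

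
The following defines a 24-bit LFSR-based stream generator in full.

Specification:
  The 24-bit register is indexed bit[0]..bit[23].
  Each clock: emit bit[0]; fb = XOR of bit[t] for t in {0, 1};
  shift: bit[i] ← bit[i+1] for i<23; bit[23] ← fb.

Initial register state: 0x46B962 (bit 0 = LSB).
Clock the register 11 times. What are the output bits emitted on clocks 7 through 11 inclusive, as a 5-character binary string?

10100

reg_0 = 0x46B962
clock 1: out=0, reg = 0xA35CB1
clock 2: out=1, reg = 0xD1AE58
clock 3: out=0, reg = 0x68D72C
clock 4: out=0, reg = 0x346B96
clock 5: out=0, reg = 0x9A35CB
clock 6: out=1, reg = 0x4D1AE5
clock 7: out=1, reg = 0xA68D72
clock 8: out=0, reg = 0xD346B9
clock 9: out=1, reg = 0xE9A35C
clock 10: out=0, reg = 0x74D1AE
clock 11: out=0, reg = 0xBA68D7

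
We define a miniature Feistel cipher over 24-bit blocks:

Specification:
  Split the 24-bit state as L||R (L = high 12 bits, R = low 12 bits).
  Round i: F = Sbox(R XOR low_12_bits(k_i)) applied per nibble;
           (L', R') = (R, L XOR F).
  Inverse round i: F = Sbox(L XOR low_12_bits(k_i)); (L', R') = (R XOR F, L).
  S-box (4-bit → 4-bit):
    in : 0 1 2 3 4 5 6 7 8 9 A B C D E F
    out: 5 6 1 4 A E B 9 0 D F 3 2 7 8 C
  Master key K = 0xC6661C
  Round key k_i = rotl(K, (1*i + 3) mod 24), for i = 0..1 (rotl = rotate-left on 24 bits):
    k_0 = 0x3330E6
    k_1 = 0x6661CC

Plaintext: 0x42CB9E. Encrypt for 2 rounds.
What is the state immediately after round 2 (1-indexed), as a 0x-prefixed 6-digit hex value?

s_0 = plaintext = 0x42CB9E
s_1 = Round(s_0, k_0) = 0xB9E7BC
s_2 = Round(s_1, k_1) = 0x7BC00B

0x7BC00B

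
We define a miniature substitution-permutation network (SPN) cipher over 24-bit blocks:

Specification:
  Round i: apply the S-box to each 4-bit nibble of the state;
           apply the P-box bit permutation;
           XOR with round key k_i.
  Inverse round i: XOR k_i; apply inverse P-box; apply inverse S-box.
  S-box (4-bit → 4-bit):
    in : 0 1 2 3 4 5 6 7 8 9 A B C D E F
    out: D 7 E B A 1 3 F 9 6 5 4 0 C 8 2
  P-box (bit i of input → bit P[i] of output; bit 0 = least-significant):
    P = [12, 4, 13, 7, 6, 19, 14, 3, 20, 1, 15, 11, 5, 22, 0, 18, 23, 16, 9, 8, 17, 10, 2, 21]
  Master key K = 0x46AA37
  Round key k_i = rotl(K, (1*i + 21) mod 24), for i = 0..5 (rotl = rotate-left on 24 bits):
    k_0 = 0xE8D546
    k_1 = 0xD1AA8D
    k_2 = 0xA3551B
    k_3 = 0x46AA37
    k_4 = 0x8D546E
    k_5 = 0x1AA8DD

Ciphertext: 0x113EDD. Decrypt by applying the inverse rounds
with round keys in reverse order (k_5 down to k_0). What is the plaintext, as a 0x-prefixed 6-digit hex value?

s_0 = ciphertext = 0x113EDD
s_1 = InvRound(s_0, k_5) = 0x69CBF5
s_2 = InvRound(s_1, k_4) = 0x4022E3
s_3 = InvRound(s_2, k_3) = 0xACED54
s_4 = InvRound(s_3, k_2) = 0xAFD23A
s_5 = InvRound(s_4, k_1) = 0x0C7397
s_6 = InvRound(s_5, k_0) = 0x4A2B52

0x4A2B52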